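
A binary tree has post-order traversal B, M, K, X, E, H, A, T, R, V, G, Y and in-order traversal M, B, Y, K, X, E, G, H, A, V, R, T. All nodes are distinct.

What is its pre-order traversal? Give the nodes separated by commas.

The last element of post-order is the root; it splits in-order into left and right subtrees.
Root Y: left subtree has 2 nodes {M, B}, right has 9 {K, X, E, G, H, A, V, R, T}.
  Root M: left subtree has 0 nodes { }, right has 1 {B}.
  Root G: left subtree has 3 nodes {K, X, E}, right has 5 {H, A, V, R, T}.
    Root E: left subtree has 2 nodes {K, X}, right has 0 { }.
      Root X: left subtree has 1 node {K}, right has 0 { }.
    Root V: left subtree has 2 nodes {H, A}, right has 2 {R, T}.
      Root A: left subtree has 1 node {H}, right has 0 { }.
      Root R: left subtree has 0 nodes { }, right has 1 {T}.

Y, M, B, G, E, X, K, V, A, H, R, T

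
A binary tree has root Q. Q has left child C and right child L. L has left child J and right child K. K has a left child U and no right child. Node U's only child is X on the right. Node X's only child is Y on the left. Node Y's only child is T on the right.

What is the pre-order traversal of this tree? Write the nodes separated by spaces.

Pre-order visits the node, then its left subtree, then its right subtree.
Visit Q.
At Q: go left to C.
  C is a leaf — visit C.
At Q: go right to L.
  Visit L.
  At L: go left to J.
    J is a leaf — visit J.
  At L: go right to K.
    Visit K.
    At K: go left to U.
      Visit U.
      At U: no left child.
      At U: go right to X.
        Visit X.
        At X: go left to Y.
          Visit Y.
          At Y: no left child.
          At Y: go right to T.
            T is a leaf — visit T.
        At X: no right child.
    At K: no right child.

Q C L J K U X Y T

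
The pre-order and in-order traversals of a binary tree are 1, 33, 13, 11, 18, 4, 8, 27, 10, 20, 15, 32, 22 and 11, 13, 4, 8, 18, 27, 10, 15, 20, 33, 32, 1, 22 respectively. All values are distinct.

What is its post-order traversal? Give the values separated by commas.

The first element of pre-order is the root; it splits in-order into left and right subtrees.
Root 1: left subtree has 11 nodes {11, 13, 4, 8, 18, 27, 10, 15, 20, 33, 32}, right has 1 {22}.
  Root 33: left subtree has 9 nodes {11, 13, 4, 8, 18, 27, 10, 15, 20}, right has 1 {32}.
    Root 13: left subtree has 1 node {11}, right has 7 {4, 8, 18, 27, 10, 15, 20}.
      Root 18: left subtree has 2 nodes {4, 8}, right has 4 {27, 10, 15, 20}.
        Root 4: left subtree has 0 nodes { }, right has 1 {8}.
        Root 27: left subtree has 0 nodes { }, right has 3 {10, 15, 20}.
          Root 10: left subtree has 0 nodes { }, right has 2 {15, 20}.
            Root 20: left subtree has 1 node {15}, right has 0 { }.

11, 8, 4, 15, 20, 10, 27, 18, 13, 32, 33, 22, 1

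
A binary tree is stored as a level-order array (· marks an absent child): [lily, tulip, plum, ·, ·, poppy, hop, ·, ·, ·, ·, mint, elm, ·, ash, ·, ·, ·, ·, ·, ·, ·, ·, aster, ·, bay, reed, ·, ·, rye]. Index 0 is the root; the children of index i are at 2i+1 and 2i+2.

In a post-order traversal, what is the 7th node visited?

poppy

Post-order visits the left subtree, then the right subtree, then the node.
At lily: go left to tulip.
  tulip is a leaf — visit tulip.
At lily: go right to plum.
  At plum: go left to poppy.
    At poppy: go left to mint.
      At mint: go left to aster.
        aster is a leaf — visit aster.
      At mint: no right child.
      Visit mint.
    At poppy: go right to elm.
      At elm: go left to bay.
        bay is a leaf — visit bay.
      At elm: go right to reed.
        reed is a leaf — visit reed.
      Visit elm.
    Visit poppy.
  At plum: go right to hop.
    At hop: no left child.
    At hop: go right to ash.
      At ash: go left to rye.
        rye is a leaf — visit rye.
      At ash: no right child.
      Visit ash.
    Visit hop.
  Visit plum.
Visit lily.
Full post-order sequence: tulip, aster, mint, bay, reed, elm, poppy, rye, ash, hop, plum, lily.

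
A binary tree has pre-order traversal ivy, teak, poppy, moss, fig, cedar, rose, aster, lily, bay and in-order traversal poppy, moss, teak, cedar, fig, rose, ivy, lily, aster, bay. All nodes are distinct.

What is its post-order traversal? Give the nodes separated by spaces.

The first element of pre-order is the root; it splits in-order into left and right subtrees.
Root ivy: left subtree has 6 nodes {poppy, moss, teak, cedar, fig, rose}, right has 3 {lily, aster, bay}.
  Root teak: left subtree has 2 nodes {poppy, moss}, right has 3 {cedar, fig, rose}.
    Root poppy: left subtree has 0 nodes { }, right has 1 {moss}.
    Root fig: left subtree has 1 node {cedar}, right has 1 {rose}.
  Root aster: left subtree has 1 node {lily}, right has 1 {bay}.

moss poppy cedar rose fig teak lily bay aster ivy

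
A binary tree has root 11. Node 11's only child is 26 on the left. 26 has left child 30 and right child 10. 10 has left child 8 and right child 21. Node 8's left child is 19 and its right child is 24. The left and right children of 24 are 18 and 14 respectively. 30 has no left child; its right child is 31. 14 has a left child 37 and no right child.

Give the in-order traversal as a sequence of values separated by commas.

In-order visits the left subtree, then the node, then the right subtree.
At 11: go left to 26.
  At 26: go left to 30.
    At 30: no left child.
    Visit 30.
    At 30: go right to 31.
      31 is a leaf — visit 31.
  Visit 26.
  At 26: go right to 10.
    At 10: go left to 8.
      At 8: go left to 19.
        19 is a leaf — visit 19.
      Visit 8.
      At 8: go right to 24.
        At 24: go left to 18.
          18 is a leaf — visit 18.
        Visit 24.
        At 24: go right to 14.
          At 14: go left to 37.
            37 is a leaf — visit 37.
          Visit 14.
          At 14: no right child.
    Visit 10.
    At 10: go right to 21.
      21 is a leaf — visit 21.
Visit 11.
At 11: no right child.

30, 31, 26, 19, 8, 18, 24, 37, 14, 10, 21, 11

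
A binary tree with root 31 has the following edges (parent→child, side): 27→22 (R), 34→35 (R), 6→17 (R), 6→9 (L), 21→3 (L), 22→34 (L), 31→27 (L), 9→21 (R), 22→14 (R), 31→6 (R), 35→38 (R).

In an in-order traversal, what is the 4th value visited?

In-order visits the left subtree, then the node, then the right subtree.
At 31: go left to 27.
  At 27: no left child.
  Visit 27.
  At 27: go right to 22.
    At 22: go left to 34.
      At 34: no left child.
      Visit 34.
      At 34: go right to 35.
        At 35: no left child.
        Visit 35.
        At 35: go right to 38.
          38 is a leaf — visit 38.
    Visit 22.
    At 22: go right to 14.
      14 is a leaf — visit 14.
Visit 31.
At 31: go right to 6.
  At 6: go left to 9.
    At 9: no left child.
    Visit 9.
    At 9: go right to 21.
      At 21: go left to 3.
        3 is a leaf — visit 3.
      Visit 21.
      At 21: no right child.
  Visit 6.
  At 6: go right to 17.
    17 is a leaf — visit 17.
Full in-order sequence: 27, 34, 35, 38, 22, 14, 31, 9, 3, 21, 6, 17.

38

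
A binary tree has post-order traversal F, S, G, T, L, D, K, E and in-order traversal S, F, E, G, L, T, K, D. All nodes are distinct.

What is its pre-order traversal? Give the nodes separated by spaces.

E S F K L G T D

The last element of post-order is the root; it splits in-order into left and right subtrees.
Root E: left subtree has 2 nodes {S, F}, right has 5 {G, L, T, K, D}.
  Root S: left subtree has 0 nodes { }, right has 1 {F}.
  Root K: left subtree has 3 nodes {G, L, T}, right has 1 {D}.
    Root L: left subtree has 1 node {G}, right has 1 {T}.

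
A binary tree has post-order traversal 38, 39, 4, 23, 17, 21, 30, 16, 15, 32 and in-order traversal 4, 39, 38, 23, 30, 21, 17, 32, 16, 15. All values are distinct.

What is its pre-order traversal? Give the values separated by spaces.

32 30 23 4 39 38 21 17 15 16

The last element of post-order is the root; it splits in-order into left and right subtrees.
Root 32: left subtree has 7 nodes {4, 39, 38, 23, 30, 21, 17}, right has 2 {16, 15}.
  Root 30: left subtree has 4 nodes {4, 39, 38, 23}, right has 2 {21, 17}.
    Root 23: left subtree has 3 nodes {4, 39, 38}, right has 0 { }.
      Root 4: left subtree has 0 nodes { }, right has 2 {39, 38}.
        Root 39: left subtree has 0 nodes { }, right has 1 {38}.
    Root 21: left subtree has 0 nodes { }, right has 1 {17}.
  Root 15: left subtree has 1 node {16}, right has 0 { }.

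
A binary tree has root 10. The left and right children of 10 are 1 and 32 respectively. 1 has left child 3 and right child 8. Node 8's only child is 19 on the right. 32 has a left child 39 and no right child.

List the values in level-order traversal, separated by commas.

Level-order visits nodes level by level from the root, left to right within each level.
Level 0: 10
Level 1: 1, 32
Level 2: 3, 8, 39
Level 3: 19

10, 1, 32, 3, 8, 39, 19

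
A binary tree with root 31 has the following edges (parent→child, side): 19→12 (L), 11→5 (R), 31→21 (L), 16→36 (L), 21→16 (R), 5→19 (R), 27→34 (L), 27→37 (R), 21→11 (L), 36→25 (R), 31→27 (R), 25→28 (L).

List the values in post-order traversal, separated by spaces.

Post-order visits the left subtree, then the right subtree, then the node.
At 31: go left to 21.
  At 21: go left to 11.
    At 11: no left child.
    At 11: go right to 5.
      At 5: no left child.
      At 5: go right to 19.
        At 19: go left to 12.
          12 is a leaf — visit 12.
        At 19: no right child.
        Visit 19.
      Visit 5.
    Visit 11.
  At 21: go right to 16.
    At 16: go left to 36.
      At 36: no left child.
      At 36: go right to 25.
        At 25: go left to 28.
          28 is a leaf — visit 28.
        At 25: no right child.
        Visit 25.
      Visit 36.
    At 16: no right child.
    Visit 16.
  Visit 21.
At 31: go right to 27.
  At 27: go left to 34.
    34 is a leaf — visit 34.
  At 27: go right to 37.
    37 is a leaf — visit 37.
  Visit 27.
Visit 31.

12 19 5 11 28 25 36 16 21 34 37 27 31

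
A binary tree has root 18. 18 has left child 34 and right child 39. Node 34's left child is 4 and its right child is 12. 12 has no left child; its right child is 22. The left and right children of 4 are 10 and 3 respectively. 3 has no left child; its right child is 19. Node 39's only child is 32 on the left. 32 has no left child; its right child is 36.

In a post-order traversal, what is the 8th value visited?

Post-order visits the left subtree, then the right subtree, then the node.
At 18: go left to 34.
  At 34: go left to 4.
    At 4: go left to 10.
      10 is a leaf — visit 10.
    At 4: go right to 3.
      At 3: no left child.
      At 3: go right to 19.
        19 is a leaf — visit 19.
      Visit 3.
    Visit 4.
  At 34: go right to 12.
    At 12: no left child.
    At 12: go right to 22.
      22 is a leaf — visit 22.
    Visit 12.
  Visit 34.
At 18: go right to 39.
  At 39: go left to 32.
    At 32: no left child.
    At 32: go right to 36.
      36 is a leaf — visit 36.
    Visit 32.
  At 39: no right child.
  Visit 39.
Visit 18.
Full post-order sequence: 10, 19, 3, 4, 22, 12, 34, 36, 32, 39, 18.

36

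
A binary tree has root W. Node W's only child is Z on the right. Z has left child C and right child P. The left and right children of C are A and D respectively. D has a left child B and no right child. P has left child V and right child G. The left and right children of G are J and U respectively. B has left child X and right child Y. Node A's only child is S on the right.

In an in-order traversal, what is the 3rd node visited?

In-order visits the left subtree, then the node, then the right subtree.
At W: no left child.
Visit W.
At W: go right to Z.
  At Z: go left to C.
    At C: go left to A.
      At A: no left child.
      Visit A.
      At A: go right to S.
        S is a leaf — visit S.
    Visit C.
    At C: go right to D.
      At D: go left to B.
        At B: go left to X.
          X is a leaf — visit X.
        Visit B.
        At B: go right to Y.
          Y is a leaf — visit Y.
      Visit D.
      At D: no right child.
  Visit Z.
  At Z: go right to P.
    At P: go left to V.
      V is a leaf — visit V.
    Visit P.
    At P: go right to G.
      At G: go left to J.
        J is a leaf — visit J.
      Visit G.
      At G: go right to U.
        U is a leaf — visit U.
Full in-order sequence: W, A, S, C, X, B, Y, D, Z, V, P, J, G, U.

S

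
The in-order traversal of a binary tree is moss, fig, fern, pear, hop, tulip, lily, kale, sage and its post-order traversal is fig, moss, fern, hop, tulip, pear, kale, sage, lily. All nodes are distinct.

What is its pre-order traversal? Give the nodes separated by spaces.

lily pear fern moss fig tulip hop sage kale

The last element of post-order is the root; it splits in-order into left and right subtrees.
Root lily: left subtree has 6 nodes {moss, fig, fern, pear, hop, tulip}, right has 2 {kale, sage}.
  Root pear: left subtree has 3 nodes {moss, fig, fern}, right has 2 {hop, tulip}.
    Root fern: left subtree has 2 nodes {moss, fig}, right has 0 { }.
      Root moss: left subtree has 0 nodes { }, right has 1 {fig}.
    Root tulip: left subtree has 1 node {hop}, right has 0 { }.
  Root sage: left subtree has 1 node {kale}, right has 0 { }.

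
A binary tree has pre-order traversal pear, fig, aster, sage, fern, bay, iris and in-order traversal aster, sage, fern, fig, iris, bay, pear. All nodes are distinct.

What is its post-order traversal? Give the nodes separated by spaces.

fern sage aster iris bay fig pear

The first element of pre-order is the root; it splits in-order into left and right subtrees.
Root pear: left subtree has 6 nodes {aster, sage, fern, fig, iris, bay}, right has 0 { }.
  Root fig: left subtree has 3 nodes {aster, sage, fern}, right has 2 {iris, bay}.
    Root aster: left subtree has 0 nodes { }, right has 2 {sage, fern}.
      Root sage: left subtree has 0 nodes { }, right has 1 {fern}.
    Root bay: left subtree has 1 node {iris}, right has 0 { }.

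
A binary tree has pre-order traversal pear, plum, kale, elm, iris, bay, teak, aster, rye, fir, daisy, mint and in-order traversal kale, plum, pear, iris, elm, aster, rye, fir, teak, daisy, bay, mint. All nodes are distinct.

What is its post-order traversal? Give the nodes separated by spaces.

kale plum iris fir rye aster daisy teak mint bay elm pear

The first element of pre-order is the root; it splits in-order into left and right subtrees.
Root pear: left subtree has 2 nodes {kale, plum}, right has 9 {iris, elm, aster, rye, fir, teak, daisy, bay, mint}.
  Root plum: left subtree has 1 node {kale}, right has 0 { }.
  Root elm: left subtree has 1 node {iris}, right has 7 {aster, rye, fir, teak, daisy, bay, mint}.
    Root bay: left subtree has 5 nodes {aster, rye, fir, teak, daisy}, right has 1 {mint}.
      Root teak: left subtree has 3 nodes {aster, rye, fir}, right has 1 {daisy}.
        Root aster: left subtree has 0 nodes { }, right has 2 {rye, fir}.
          Root rye: left subtree has 0 nodes { }, right has 1 {fir}.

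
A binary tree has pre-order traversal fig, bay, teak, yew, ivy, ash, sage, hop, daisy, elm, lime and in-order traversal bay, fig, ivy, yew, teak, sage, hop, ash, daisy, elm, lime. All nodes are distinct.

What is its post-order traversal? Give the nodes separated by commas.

bay, ivy, yew, hop, sage, lime, elm, daisy, ash, teak, fig

The first element of pre-order is the root; it splits in-order into left and right subtrees.
Root fig: left subtree has 1 node {bay}, right has 9 {ivy, yew, teak, sage, hop, ash, daisy, elm, lime}.
  Root teak: left subtree has 2 nodes {ivy, yew}, right has 6 {sage, hop, ash, daisy, elm, lime}.
    Root yew: left subtree has 1 node {ivy}, right has 0 { }.
    Root ash: left subtree has 2 nodes {sage, hop}, right has 3 {daisy, elm, lime}.
      Root sage: left subtree has 0 nodes { }, right has 1 {hop}.
      Root daisy: left subtree has 0 nodes { }, right has 2 {elm, lime}.
        Root elm: left subtree has 0 nodes { }, right has 1 {lime}.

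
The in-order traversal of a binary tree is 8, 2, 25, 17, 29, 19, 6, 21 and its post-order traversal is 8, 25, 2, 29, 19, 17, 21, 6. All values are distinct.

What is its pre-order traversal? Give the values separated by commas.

The last element of post-order is the root; it splits in-order into left and right subtrees.
Root 6: left subtree has 6 nodes {8, 2, 25, 17, 29, 19}, right has 1 {21}.
  Root 17: left subtree has 3 nodes {8, 2, 25}, right has 2 {29, 19}.
    Root 2: left subtree has 1 node {8}, right has 1 {25}.
    Root 19: left subtree has 1 node {29}, right has 0 { }.

6, 17, 2, 8, 25, 19, 29, 21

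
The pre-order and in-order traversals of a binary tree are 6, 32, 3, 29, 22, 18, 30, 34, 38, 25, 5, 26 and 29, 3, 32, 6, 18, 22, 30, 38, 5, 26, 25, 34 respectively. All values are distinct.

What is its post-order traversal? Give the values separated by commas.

29, 3, 32, 18, 26, 5, 25, 38, 34, 30, 22, 6

The first element of pre-order is the root; it splits in-order into left and right subtrees.
Root 6: left subtree has 3 nodes {29, 3, 32}, right has 8 {18, 22, 30, 38, 5, 26, 25, 34}.
  Root 32: left subtree has 2 nodes {29, 3}, right has 0 { }.
    Root 3: left subtree has 1 node {29}, right has 0 { }.
  Root 22: left subtree has 1 node {18}, right has 6 {30, 38, 5, 26, 25, 34}.
    Root 30: left subtree has 0 nodes { }, right has 5 {38, 5, 26, 25, 34}.
      Root 34: left subtree has 4 nodes {38, 5, 26, 25}, right has 0 { }.
        Root 38: left subtree has 0 nodes { }, right has 3 {5, 26, 25}.
          Root 25: left subtree has 2 nodes {5, 26}, right has 0 { }.
            Root 5: left subtree has 0 nodes { }, right has 1 {26}.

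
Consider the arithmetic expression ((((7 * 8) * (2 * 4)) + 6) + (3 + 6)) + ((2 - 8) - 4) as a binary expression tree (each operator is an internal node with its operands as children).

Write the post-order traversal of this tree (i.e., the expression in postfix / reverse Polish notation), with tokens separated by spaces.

Post-order on an expression tree gives postfix notation: for each operator, emit left operand, right operand, then the operator.

7 8 * 2 4 * * 6 + 3 6 + + 2 8 - 4 - +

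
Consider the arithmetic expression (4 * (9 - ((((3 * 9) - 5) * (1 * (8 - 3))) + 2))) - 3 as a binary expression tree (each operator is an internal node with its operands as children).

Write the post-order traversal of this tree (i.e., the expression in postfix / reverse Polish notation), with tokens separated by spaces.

Post-order on an expression tree gives postfix notation: for each operator, emit left operand, right operand, then the operator.

4 9 3 9 * 5 - 1 8 3 - * * 2 + - * 3 -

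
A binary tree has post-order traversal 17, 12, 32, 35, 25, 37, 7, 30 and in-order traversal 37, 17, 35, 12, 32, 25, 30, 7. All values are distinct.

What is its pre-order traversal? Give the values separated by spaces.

30 37 25 35 17 32 12 7

The last element of post-order is the root; it splits in-order into left and right subtrees.
Root 30: left subtree has 6 nodes {37, 17, 35, 12, 32, 25}, right has 1 {7}.
  Root 37: left subtree has 0 nodes { }, right has 5 {17, 35, 12, 32, 25}.
    Root 25: left subtree has 4 nodes {17, 35, 12, 32}, right has 0 { }.
      Root 35: left subtree has 1 node {17}, right has 2 {12, 32}.
        Root 32: left subtree has 1 node {12}, right has 0 { }.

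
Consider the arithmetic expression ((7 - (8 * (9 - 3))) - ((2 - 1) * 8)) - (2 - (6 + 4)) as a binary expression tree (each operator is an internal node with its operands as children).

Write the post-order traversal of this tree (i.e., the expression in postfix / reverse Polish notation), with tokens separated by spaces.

Post-order on an expression tree gives postfix notation: for each operator, emit left operand, right operand, then the operator.

7 8 9 3 - * - 2 1 - 8 * - 2 6 4 + - -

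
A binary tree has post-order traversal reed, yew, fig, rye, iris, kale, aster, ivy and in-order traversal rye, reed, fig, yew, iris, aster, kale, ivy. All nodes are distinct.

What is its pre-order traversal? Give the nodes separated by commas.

The last element of post-order is the root; it splits in-order into left and right subtrees.
Root ivy: left subtree has 7 nodes {rye, reed, fig, yew, iris, aster, kale}, right has 0 { }.
  Root aster: left subtree has 5 nodes {rye, reed, fig, yew, iris}, right has 1 {kale}.
    Root iris: left subtree has 4 nodes {rye, reed, fig, yew}, right has 0 { }.
      Root rye: left subtree has 0 nodes { }, right has 3 {reed, fig, yew}.
        Root fig: left subtree has 1 node {reed}, right has 1 {yew}.

ivy, aster, iris, rye, fig, reed, yew, kale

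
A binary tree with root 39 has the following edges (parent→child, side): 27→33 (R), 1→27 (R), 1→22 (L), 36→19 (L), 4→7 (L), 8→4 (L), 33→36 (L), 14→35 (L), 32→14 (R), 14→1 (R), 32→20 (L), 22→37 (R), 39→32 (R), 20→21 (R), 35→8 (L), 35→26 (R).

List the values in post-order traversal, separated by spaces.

21 20 7 4 8 26 35 37 22 19 36 33 27 1 14 32 39

Post-order visits the left subtree, then the right subtree, then the node.
At 39: no left child.
At 39: go right to 32.
  At 32: go left to 20.
    At 20: no left child.
    At 20: go right to 21.
      21 is a leaf — visit 21.
    Visit 20.
  At 32: go right to 14.
    At 14: go left to 35.
      At 35: go left to 8.
        At 8: go left to 4.
          At 4: go left to 7.
            7 is a leaf — visit 7.
          At 4: no right child.
          Visit 4.
        At 8: no right child.
        Visit 8.
      At 35: go right to 26.
        26 is a leaf — visit 26.
      Visit 35.
    At 14: go right to 1.
      At 1: go left to 22.
        At 22: no left child.
        At 22: go right to 37.
          37 is a leaf — visit 37.
        Visit 22.
      At 1: go right to 27.
        At 27: no left child.
        At 27: go right to 33.
          At 33: go left to 36.
            At 36: go left to 19.
              19 is a leaf — visit 19.
            At 36: no right child.
            Visit 36.
          At 33: no right child.
          Visit 33.
        Visit 27.
      Visit 1.
    Visit 14.
  Visit 32.
Visit 39.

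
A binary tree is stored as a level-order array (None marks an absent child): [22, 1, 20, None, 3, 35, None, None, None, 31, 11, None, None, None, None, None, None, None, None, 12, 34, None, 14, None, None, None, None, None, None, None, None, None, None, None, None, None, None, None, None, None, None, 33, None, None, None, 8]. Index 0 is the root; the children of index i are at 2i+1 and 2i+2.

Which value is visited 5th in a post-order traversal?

8

Post-order visits the left subtree, then the right subtree, then the node.
At 22: go left to 1.
  At 1: no left child.
  At 1: go right to 3.
    At 3: go left to 31.
      At 31: go left to 12.
        12 is a leaf — visit 12.
      At 31: go right to 34.
        At 34: go left to 33.
          33 is a leaf — visit 33.
        At 34: no right child.
        Visit 34.
      Visit 31.
    At 3: go right to 11.
      At 11: no left child.
      At 11: go right to 14.
        At 14: go left to 8.
          8 is a leaf — visit 8.
        At 14: no right child.
        Visit 14.
      Visit 11.
    Visit 3.
  Visit 1.
At 22: go right to 20.
  At 20: go left to 35.
    35 is a leaf — visit 35.
  At 20: no right child.
  Visit 20.
Visit 22.
Full post-order sequence: 12, 33, 34, 31, 8, 14, 11, 3, 1, 35, 20, 22.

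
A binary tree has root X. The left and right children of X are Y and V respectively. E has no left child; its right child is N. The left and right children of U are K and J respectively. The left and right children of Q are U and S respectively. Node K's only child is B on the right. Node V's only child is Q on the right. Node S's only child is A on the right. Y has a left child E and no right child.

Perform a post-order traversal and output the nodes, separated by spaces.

Post-order visits the left subtree, then the right subtree, then the node.
At X: go left to Y.
  At Y: go left to E.
    At E: no left child.
    At E: go right to N.
      N is a leaf — visit N.
    Visit E.
  At Y: no right child.
  Visit Y.
At X: go right to V.
  At V: no left child.
  At V: go right to Q.
    At Q: go left to U.
      At U: go left to K.
        At K: no left child.
        At K: go right to B.
          B is a leaf — visit B.
        Visit K.
      At U: go right to J.
        J is a leaf — visit J.
      Visit U.
    At Q: go right to S.
      At S: no left child.
      At S: go right to A.
        A is a leaf — visit A.
      Visit S.
    Visit Q.
  Visit V.
Visit X.

N E Y B K J U A S Q V X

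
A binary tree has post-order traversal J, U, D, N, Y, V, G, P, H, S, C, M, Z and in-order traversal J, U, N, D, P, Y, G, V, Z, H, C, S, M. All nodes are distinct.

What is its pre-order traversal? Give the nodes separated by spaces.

The last element of post-order is the root; it splits in-order into left and right subtrees.
Root Z: left subtree has 8 nodes {J, U, N, D, P, Y, G, V}, right has 4 {H, C, S, M}.
  Root P: left subtree has 4 nodes {J, U, N, D}, right has 3 {Y, G, V}.
    Root N: left subtree has 2 nodes {J, U}, right has 1 {D}.
      Root U: left subtree has 1 node {J}, right has 0 { }.
    Root G: left subtree has 1 node {Y}, right has 1 {V}.
  Root M: left subtree has 3 nodes {H, C, S}, right has 0 { }.
    Root C: left subtree has 1 node {H}, right has 1 {S}.

Z P N U J D G Y V M C H S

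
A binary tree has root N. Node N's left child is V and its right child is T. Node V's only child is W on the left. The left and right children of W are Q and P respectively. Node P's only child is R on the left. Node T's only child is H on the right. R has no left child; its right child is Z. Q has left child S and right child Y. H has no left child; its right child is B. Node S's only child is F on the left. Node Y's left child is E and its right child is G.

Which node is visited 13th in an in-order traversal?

T

In-order visits the left subtree, then the node, then the right subtree.
At N: go left to V.
  At V: go left to W.
    At W: go left to Q.
      At Q: go left to S.
        At S: go left to F.
          F is a leaf — visit F.
        Visit S.
        At S: no right child.
      Visit Q.
      At Q: go right to Y.
        At Y: go left to E.
          E is a leaf — visit E.
        Visit Y.
        At Y: go right to G.
          G is a leaf — visit G.
    Visit W.
    At W: go right to P.
      At P: go left to R.
        At R: no left child.
        Visit R.
        At R: go right to Z.
          Z is a leaf — visit Z.
      Visit P.
      At P: no right child.
  Visit V.
  At V: no right child.
Visit N.
At N: go right to T.
  At T: no left child.
  Visit T.
  At T: go right to H.
    At H: no left child.
    Visit H.
    At H: go right to B.
      B is a leaf — visit B.
Full in-order sequence: F, S, Q, E, Y, G, W, R, Z, P, V, N, T, H, B.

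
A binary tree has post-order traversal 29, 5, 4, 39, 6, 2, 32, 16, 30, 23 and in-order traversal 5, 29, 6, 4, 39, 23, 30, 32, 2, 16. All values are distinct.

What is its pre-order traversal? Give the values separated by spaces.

23 6 5 29 39 4 30 16 32 2

The last element of post-order is the root; it splits in-order into left and right subtrees.
Root 23: left subtree has 5 nodes {5, 29, 6, 4, 39}, right has 4 {30, 32, 2, 16}.
  Root 6: left subtree has 2 nodes {5, 29}, right has 2 {4, 39}.
    Root 5: left subtree has 0 nodes { }, right has 1 {29}.
    Root 39: left subtree has 1 node {4}, right has 0 { }.
  Root 30: left subtree has 0 nodes { }, right has 3 {32, 2, 16}.
    Root 16: left subtree has 2 nodes {32, 2}, right has 0 { }.
      Root 32: left subtree has 0 nodes { }, right has 1 {2}.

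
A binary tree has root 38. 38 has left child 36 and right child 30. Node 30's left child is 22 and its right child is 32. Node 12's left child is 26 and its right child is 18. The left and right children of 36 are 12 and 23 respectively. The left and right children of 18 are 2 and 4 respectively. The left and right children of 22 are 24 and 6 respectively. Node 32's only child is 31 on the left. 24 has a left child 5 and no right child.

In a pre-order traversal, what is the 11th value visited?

Pre-order visits the node, then its left subtree, then its right subtree.
Visit 38.
At 38: go left to 36.
  Visit 36.
  At 36: go left to 12.
    Visit 12.
    At 12: go left to 26.
      26 is a leaf — visit 26.
    At 12: go right to 18.
      Visit 18.
      At 18: go left to 2.
        2 is a leaf — visit 2.
      At 18: go right to 4.
        4 is a leaf — visit 4.
  At 36: go right to 23.
    23 is a leaf — visit 23.
At 38: go right to 30.
  Visit 30.
  At 30: go left to 22.
    Visit 22.
    At 22: go left to 24.
      Visit 24.
      At 24: go left to 5.
        5 is a leaf — visit 5.
      At 24: no right child.
    At 22: go right to 6.
      6 is a leaf — visit 6.
  At 30: go right to 32.
    Visit 32.
    At 32: go left to 31.
      31 is a leaf — visit 31.
    At 32: no right child.
Full pre-order sequence: 38, 36, 12, 26, 18, 2, 4, 23, 30, 22, 24, 5, 6, 32, 31.

24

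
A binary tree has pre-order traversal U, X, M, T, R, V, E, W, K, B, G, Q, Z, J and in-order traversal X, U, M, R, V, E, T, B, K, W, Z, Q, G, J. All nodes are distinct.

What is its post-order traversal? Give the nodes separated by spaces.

X E V R B K Z Q J G W T M U

The first element of pre-order is the root; it splits in-order into left and right subtrees.
Root U: left subtree has 1 node {X}, right has 12 {M, R, V, E, T, B, K, W, Z, Q, G, J}.
  Root M: left subtree has 0 nodes { }, right has 11 {R, V, E, T, B, K, W, Z, Q, G, J}.
    Root T: left subtree has 3 nodes {R, V, E}, right has 7 {B, K, W, Z, Q, G, J}.
      Root R: left subtree has 0 nodes { }, right has 2 {V, E}.
        Root V: left subtree has 0 nodes { }, right has 1 {E}.
      Root W: left subtree has 2 nodes {B, K}, right has 4 {Z, Q, G, J}.
        Root K: left subtree has 1 node {B}, right has 0 { }.
        Root G: left subtree has 2 nodes {Z, Q}, right has 1 {J}.
          Root Q: left subtree has 1 node {Z}, right has 0 { }.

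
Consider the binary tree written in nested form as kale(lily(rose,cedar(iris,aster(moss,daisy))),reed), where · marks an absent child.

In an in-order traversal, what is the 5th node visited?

moss

In-order visits the left subtree, then the node, then the right subtree.
At kale: go left to lily.
  At lily: go left to rose.
    rose is a leaf — visit rose.
  Visit lily.
  At lily: go right to cedar.
    At cedar: go left to iris.
      iris is a leaf — visit iris.
    Visit cedar.
    At cedar: go right to aster.
      At aster: go left to moss.
        moss is a leaf — visit moss.
      Visit aster.
      At aster: go right to daisy.
        daisy is a leaf — visit daisy.
Visit kale.
At kale: go right to reed.
  reed is a leaf — visit reed.
Full in-order sequence: rose, lily, iris, cedar, moss, aster, daisy, kale, reed.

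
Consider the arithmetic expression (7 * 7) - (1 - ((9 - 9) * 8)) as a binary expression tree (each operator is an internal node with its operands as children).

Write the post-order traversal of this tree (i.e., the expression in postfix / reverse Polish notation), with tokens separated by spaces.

7 7 * 1 9 9 - 8 * - -

Post-order on an expression tree gives postfix notation: for each operator, emit left operand, right operand, then the operator.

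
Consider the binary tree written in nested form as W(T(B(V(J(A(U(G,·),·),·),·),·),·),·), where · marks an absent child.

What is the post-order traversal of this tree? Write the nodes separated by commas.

G, U, A, J, V, B, T, W

Post-order visits the left subtree, then the right subtree, then the node.
At W: go left to T.
  At T: go left to B.
    At B: go left to V.
      At V: go left to J.
        At J: go left to A.
          At A: go left to U.
            At U: go left to G.
              G is a leaf — visit G.
            At U: no right child.
            Visit U.
          At A: no right child.
          Visit A.
        At J: no right child.
        Visit J.
      At V: no right child.
      Visit V.
    At B: no right child.
    Visit B.
  At T: no right child.
  Visit T.
At W: no right child.
Visit W.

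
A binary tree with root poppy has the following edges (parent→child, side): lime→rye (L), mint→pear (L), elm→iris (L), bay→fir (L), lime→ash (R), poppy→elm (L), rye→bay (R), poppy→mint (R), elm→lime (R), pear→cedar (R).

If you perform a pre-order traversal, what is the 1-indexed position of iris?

3

Pre-order visits the node, then its left subtree, then its right subtree.
Visit poppy.
At poppy: go left to elm.
  Visit elm.
  At elm: go left to iris.
    iris is a leaf — visit iris.
  At elm: go right to lime.
    Visit lime.
    At lime: go left to rye.
      Visit rye.
      At rye: no left child.
      At rye: go right to bay.
        Visit bay.
        At bay: go left to fir.
          fir is a leaf — visit fir.
        At bay: no right child.
    At lime: go right to ash.
      ash is a leaf — visit ash.
At poppy: go right to mint.
  Visit mint.
  At mint: go left to pear.
    Visit pear.
    At pear: no left child.
    At pear: go right to cedar.
      cedar is a leaf — visit cedar.
  At mint: no right child.
Full pre-order sequence: poppy, elm, iris, lime, rye, bay, fir, ash, mint, pear, cedar.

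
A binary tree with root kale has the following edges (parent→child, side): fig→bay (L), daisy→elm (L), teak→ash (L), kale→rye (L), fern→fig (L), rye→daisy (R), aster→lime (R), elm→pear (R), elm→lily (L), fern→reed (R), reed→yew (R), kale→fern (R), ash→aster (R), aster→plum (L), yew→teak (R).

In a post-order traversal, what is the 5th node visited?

rye

Post-order visits the left subtree, then the right subtree, then the node.
At kale: go left to rye.
  At rye: no left child.
  At rye: go right to daisy.
    At daisy: go left to elm.
      At elm: go left to lily.
        lily is a leaf — visit lily.
      At elm: go right to pear.
        pear is a leaf — visit pear.
      Visit elm.
    At daisy: no right child.
    Visit daisy.
  Visit rye.
At kale: go right to fern.
  At fern: go left to fig.
    At fig: go left to bay.
      bay is a leaf — visit bay.
    At fig: no right child.
    Visit fig.
  At fern: go right to reed.
    At reed: no left child.
    At reed: go right to yew.
      At yew: no left child.
      At yew: go right to teak.
        At teak: go left to ash.
          At ash: no left child.
          At ash: go right to aster.
            At aster: go left to plum.
              plum is a leaf — visit plum.
            At aster: go right to lime.
              lime is a leaf — visit lime.
            Visit aster.
          Visit ash.
        At teak: no right child.
        Visit teak.
      Visit yew.
    Visit reed.
  Visit fern.
Visit kale.
Full post-order sequence: lily, pear, elm, daisy, rye, bay, fig, plum, lime, aster, ash, teak, yew, reed, fern, kale.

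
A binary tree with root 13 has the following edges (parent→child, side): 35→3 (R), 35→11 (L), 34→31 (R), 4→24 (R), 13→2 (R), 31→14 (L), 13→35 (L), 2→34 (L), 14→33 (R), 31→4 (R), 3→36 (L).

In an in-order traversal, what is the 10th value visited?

In-order visits the left subtree, then the node, then the right subtree.
At 13: go left to 35.
  At 35: go left to 11.
    11 is a leaf — visit 11.
  Visit 35.
  At 35: go right to 3.
    At 3: go left to 36.
      36 is a leaf — visit 36.
    Visit 3.
    At 3: no right child.
Visit 13.
At 13: go right to 2.
  At 2: go left to 34.
    At 34: no left child.
    Visit 34.
    At 34: go right to 31.
      At 31: go left to 14.
        At 14: no left child.
        Visit 14.
        At 14: go right to 33.
          33 is a leaf — visit 33.
      Visit 31.
      At 31: go right to 4.
        At 4: no left child.
        Visit 4.
        At 4: go right to 24.
          24 is a leaf — visit 24.
  Visit 2.
  At 2: no right child.
Full in-order sequence: 11, 35, 36, 3, 13, 34, 14, 33, 31, 4, 24, 2.

4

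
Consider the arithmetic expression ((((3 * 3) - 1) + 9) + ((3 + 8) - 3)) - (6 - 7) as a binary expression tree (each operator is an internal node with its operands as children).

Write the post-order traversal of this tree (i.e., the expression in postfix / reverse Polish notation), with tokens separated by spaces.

Post-order on an expression tree gives postfix notation: for each operator, emit left operand, right operand, then the operator.

3 3 * 1 - 9 + 3 8 + 3 - + 6 7 - -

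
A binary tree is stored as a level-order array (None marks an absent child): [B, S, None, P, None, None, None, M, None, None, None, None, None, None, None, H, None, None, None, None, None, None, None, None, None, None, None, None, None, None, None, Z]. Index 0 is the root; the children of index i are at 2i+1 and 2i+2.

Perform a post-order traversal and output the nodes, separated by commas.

Z, H, M, P, S, B

Post-order visits the left subtree, then the right subtree, then the node.
At B: go left to S.
  At S: go left to P.
    At P: go left to M.
      At M: go left to H.
        At H: go left to Z.
          Z is a leaf — visit Z.
        At H: no right child.
        Visit H.
      At M: no right child.
      Visit M.
    At P: no right child.
    Visit P.
  At S: no right child.
  Visit S.
At B: no right child.
Visit B.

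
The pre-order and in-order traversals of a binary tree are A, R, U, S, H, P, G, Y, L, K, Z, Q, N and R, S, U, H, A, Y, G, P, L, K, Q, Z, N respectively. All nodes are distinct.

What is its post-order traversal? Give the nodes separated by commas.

The first element of pre-order is the root; it splits in-order into left and right subtrees.
Root A: left subtree has 4 nodes {R, S, U, H}, right has 8 {Y, G, P, L, K, Q, Z, N}.
  Root R: left subtree has 0 nodes { }, right has 3 {S, U, H}.
    Root U: left subtree has 1 node {S}, right has 1 {H}.
  Root P: left subtree has 2 nodes {Y, G}, right has 5 {L, K, Q, Z, N}.
    Root G: left subtree has 1 node {Y}, right has 0 { }.
    Root L: left subtree has 0 nodes { }, right has 4 {K, Q, Z, N}.
      Root K: left subtree has 0 nodes { }, right has 3 {Q, Z, N}.
        Root Z: left subtree has 1 node {Q}, right has 1 {N}.

S, H, U, R, Y, G, Q, N, Z, K, L, P, A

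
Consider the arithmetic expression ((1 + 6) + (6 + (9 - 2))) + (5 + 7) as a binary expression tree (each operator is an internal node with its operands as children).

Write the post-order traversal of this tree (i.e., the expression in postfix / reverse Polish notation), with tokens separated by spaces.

1 6 + 6 9 2 - + + 5 7 + +

Post-order on an expression tree gives postfix notation: for each operator, emit left operand, right operand, then the operator.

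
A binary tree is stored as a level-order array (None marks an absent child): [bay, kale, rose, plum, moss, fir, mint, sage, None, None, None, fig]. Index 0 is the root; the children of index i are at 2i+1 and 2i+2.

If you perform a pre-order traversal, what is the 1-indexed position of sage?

Pre-order visits the node, then its left subtree, then its right subtree.
Visit bay.
At bay: go left to kale.
  Visit kale.
  At kale: go left to plum.
    Visit plum.
    At plum: go left to sage.
      sage is a leaf — visit sage.
    At plum: no right child.
  At kale: go right to moss.
    moss is a leaf — visit moss.
At bay: go right to rose.
  Visit rose.
  At rose: go left to fir.
    Visit fir.
    At fir: go left to fig.
      fig is a leaf — visit fig.
    At fir: no right child.
  At rose: go right to mint.
    mint is a leaf — visit mint.
Full pre-order sequence: bay, kale, plum, sage, moss, rose, fir, fig, mint.

4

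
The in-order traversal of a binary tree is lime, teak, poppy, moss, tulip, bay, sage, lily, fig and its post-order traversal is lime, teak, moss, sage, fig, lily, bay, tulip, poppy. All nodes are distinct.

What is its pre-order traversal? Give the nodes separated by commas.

poppy, teak, lime, tulip, moss, bay, lily, sage, fig

The last element of post-order is the root; it splits in-order into left and right subtrees.
Root poppy: left subtree has 2 nodes {lime, teak}, right has 6 {moss, tulip, bay, sage, lily, fig}.
  Root teak: left subtree has 1 node {lime}, right has 0 { }.
  Root tulip: left subtree has 1 node {moss}, right has 4 {bay, sage, lily, fig}.
    Root bay: left subtree has 0 nodes { }, right has 3 {sage, lily, fig}.
      Root lily: left subtree has 1 node {sage}, right has 1 {fig}.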